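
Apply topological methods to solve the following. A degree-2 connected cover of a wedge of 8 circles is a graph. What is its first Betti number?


Nielsen-Schreier: an index-n subgroup of F_r is free of rank 1 + n(r-1).
Equivalently: chi(cover) = n*chi(base); chi(vee_r S^1) = 1 - 8 = -7.
chi(E) = 2*(-7) = -14; rank = 1 - chi(E) = 1 - (-14) = 15.
rank = 1 + 2*(8-1) = 1 + 14 = 15

15


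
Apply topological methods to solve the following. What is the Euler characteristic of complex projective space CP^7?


CP^7 has one cell in each even dimension 0, 2, ..., 2*7 (7+1 cells total).
All cells are even-dimensional, so chi = number of cells.
chi = 7 + 1 = 8

8


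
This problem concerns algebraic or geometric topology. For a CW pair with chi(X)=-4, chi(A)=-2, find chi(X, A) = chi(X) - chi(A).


Relative Euler characteristic: chi(X, A) = chi(X) - chi(A).
= -4 - (-2) = -2

-2


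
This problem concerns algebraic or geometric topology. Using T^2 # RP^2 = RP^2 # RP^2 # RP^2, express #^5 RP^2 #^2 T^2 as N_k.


Since a >= 1, the sum is non-orientable; each T^2 can be replaced by RP^2 # RP^2 (since T^2#RP^2 = 3RP^2).
Total crosscaps k = 5 + 2*2 = 9.
Check via chi: chi = 5*1 + 2*0 - (5+2-1)*2 = -7 = 2 - k = -7. Consistent.

9


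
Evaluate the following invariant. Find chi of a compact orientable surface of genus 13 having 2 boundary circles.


For a compact orientable surface with genus g and b boundary components: chi = 2 - 2g - b.
chi = 2 - 2*13 - 2 = 2 - 26 - 2 = -26

-26


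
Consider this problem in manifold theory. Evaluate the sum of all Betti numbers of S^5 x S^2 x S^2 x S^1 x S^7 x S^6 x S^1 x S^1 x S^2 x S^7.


Total Betti number is multiplicative under products.
Each S^d (d>=1) has total Betti number 2.
There are 10 sphere factors.
Total = 2^10 = 1024

1024


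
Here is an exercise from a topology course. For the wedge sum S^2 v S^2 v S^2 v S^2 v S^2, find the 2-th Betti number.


For a wedge of spheres, H_k (k>0) is free on one generator per sphere of dimension k.
Spheres of dimension 2: count = 5.
b_2 = 5

5


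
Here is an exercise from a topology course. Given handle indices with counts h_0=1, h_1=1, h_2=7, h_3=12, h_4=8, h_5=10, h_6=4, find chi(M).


Handles of index k contribute (-1)^k to chi (same as CW cells).
chi = (1) + (-1) + (7) + (-12) + (8) + (-10) + (4) = -3

-3


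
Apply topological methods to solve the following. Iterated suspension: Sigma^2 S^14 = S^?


Each suspension raises dimension by 1: Sigma S^n = S^{n+1}.
Sigma^2 S^14 = S^{14+2} = S^16

16


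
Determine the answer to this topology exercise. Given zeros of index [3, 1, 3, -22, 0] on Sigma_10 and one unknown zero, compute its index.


Poincare-Hopf: sum of indices = chi(M).
chi(Sigma_10) = 2 - 2*10 = -18.
Sum of known indices = -15.
x = chi - (sum known) = -18 - (-15) = -3

-3


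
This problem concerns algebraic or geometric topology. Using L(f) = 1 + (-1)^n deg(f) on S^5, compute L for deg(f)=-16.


On S^5: L(f) = tr(f_0*) + (-1)^5 tr(f_5*) = 1 + (-1)^5 * deg(f).
L(f) = 1 + (-1)^5 * -16 = 1 + 16 = 17

17


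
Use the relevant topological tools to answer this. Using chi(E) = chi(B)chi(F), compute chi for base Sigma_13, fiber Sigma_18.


For a fiber bundle F -> E -> B (with CW structure): chi(E) = chi(B) * chi(F).
chi(Sigma_13) = -24, chi(Sigma_18) = -34.
chi(E) = (-24) * (-34) = 816

816


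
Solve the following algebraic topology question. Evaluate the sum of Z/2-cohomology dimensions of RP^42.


H^k(RP^42; Z/2) = Z/2 for each 0 <= k <= 42.
Total dimension = 42 + 1 = 43

43


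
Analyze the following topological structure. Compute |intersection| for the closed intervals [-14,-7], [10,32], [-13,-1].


Intersection = [max(a_i), min(b_i)] = [10, -7].
Since 10 > -7, the intersection is empty.
Length = 0

0


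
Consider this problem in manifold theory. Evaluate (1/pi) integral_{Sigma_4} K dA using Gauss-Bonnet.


Gauss-Bonnet: integral K dA = 2*pi*chi(M).
chi(Sigma_4) = 2 - 2*4 = -6.
(integral K dA)/pi = 2*chi = 2*(-6) = -12

-12


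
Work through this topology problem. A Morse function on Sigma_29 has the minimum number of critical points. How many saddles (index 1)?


A perfect Morse function has m_k = b_k.
For Sigma_29: b_0=1, b_1=2g=58, b_2=1.
Saddles m_1 = 2g = 58

58


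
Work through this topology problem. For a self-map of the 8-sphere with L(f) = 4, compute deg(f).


L(f) = 1 + (-1)^8 deg(f) on S^8.
4 = 1 + (-1)^8 * deg(f)
(-1)^8 * deg(f) = 3
deg(f) = 3

3


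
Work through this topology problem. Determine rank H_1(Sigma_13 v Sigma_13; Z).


For a wedge: H_1(A v B) = H_1(A) + H_1(B).
b_1(Sigma_13) = 26, b_1(Sigma_13) = 26.
b_1 = 26 + 26 = 52

52


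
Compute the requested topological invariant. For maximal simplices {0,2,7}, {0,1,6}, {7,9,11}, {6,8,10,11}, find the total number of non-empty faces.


Each maximal simplex on m vertices has 2^m - 1 nonempty faces.
Take the union (dedupe shared faces).
Total distinct faces = 32

32


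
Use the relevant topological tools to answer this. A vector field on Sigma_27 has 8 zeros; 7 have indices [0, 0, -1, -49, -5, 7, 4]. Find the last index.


Poincare-Hopf: sum of indices = chi(M).
chi(Sigma_27) = 2 - 2*27 = -52.
Sum of known indices = -44.
x = chi - (sum known) = -52 - (-44) = -8

-8


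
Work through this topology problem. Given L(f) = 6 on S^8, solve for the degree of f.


L(f) = 1 + (-1)^8 deg(f) on S^8.
6 = 1 + (-1)^8 * deg(f)
(-1)^8 * deg(f) = 5
deg(f) = 5

5


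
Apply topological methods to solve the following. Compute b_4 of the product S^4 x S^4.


Each S^d has Poincare polynomial 1 + t^d.
The product S^4 x S^4 has Poincare polynomial prod(1+t^d_i).
Expanding: b_0=1, b_4=2, b_8=1.
b_4 = 2

2


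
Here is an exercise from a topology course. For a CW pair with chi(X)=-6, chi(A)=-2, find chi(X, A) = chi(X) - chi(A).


Relative Euler characteristic: chi(X, A) = chi(X) - chi(A).
= -6 - (-2) = -4

-4


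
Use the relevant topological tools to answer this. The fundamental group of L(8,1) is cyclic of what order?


pi_1(L(p,q)) = Z/pZ for any q coprime to p.
|pi_1(L(8,1))| = 8

8


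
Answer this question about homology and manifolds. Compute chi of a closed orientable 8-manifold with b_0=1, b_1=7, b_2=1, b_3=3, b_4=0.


By Poincare duality b_k = b_{8-k}, so full Betti numbers: b_0=1, b_1=7, b_2=1, b_3=3, b_4=0, b_5=3, b_6=1, b_7=7, b_8=1.
chi = sum (-1)^k b_k = -16

-16


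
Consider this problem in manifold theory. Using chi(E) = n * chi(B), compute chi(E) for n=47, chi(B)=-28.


For a finite covering: chi(E) = (number of sheets) * chi(B).
chi(E) = 47 * (-28) = -1316

-1316


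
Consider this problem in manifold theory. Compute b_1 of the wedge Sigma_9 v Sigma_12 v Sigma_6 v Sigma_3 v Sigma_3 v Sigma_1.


For a wedge X v Y: reduced H_k(X v Y) = H_k(X) + H_k(Y).
Each Sigma_g contributes b_1 = 2g.
b_1 = 18 + 24 + 12 + 6 + 6 + 2 = 68

68


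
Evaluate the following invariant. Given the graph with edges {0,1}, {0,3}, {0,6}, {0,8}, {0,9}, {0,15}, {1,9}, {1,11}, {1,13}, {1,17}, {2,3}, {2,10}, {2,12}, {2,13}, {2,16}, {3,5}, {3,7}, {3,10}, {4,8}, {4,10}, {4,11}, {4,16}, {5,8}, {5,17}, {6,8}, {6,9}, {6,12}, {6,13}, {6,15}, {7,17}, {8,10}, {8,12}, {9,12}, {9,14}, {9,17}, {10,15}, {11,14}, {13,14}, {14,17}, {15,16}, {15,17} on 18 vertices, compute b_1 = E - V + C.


b_1 = E - V + (number of components).
E = 41, V = 18, components = 1.
b_1 = 41 - 18 + 1 = 24

24


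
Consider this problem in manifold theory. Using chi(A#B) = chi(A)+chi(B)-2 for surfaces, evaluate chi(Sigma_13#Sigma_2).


chi(Sigma_13) = 2 - 2*13 = -24
chi(Sigma_2) = 2 - 2*2 = -2
For surfaces: chi(A#B) = chi(A) + chi(B) - 2.
chi = -24 + -2 - 2 = -28

-28


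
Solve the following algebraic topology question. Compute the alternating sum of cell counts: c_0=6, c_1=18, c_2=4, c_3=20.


chi = sum_k (-1)^k c_k.
= (-1)^0*6 + (-1)^1*18 + (-1)^2*4 + (-1)^3*20
= (6) + (-18) + (4) + (-20)
= -28

-28


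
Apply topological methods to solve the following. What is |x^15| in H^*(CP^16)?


|x| = 2 in H^*(CP^n).
|x^15| = 15 * |x| = 15 * 2 = 30

30


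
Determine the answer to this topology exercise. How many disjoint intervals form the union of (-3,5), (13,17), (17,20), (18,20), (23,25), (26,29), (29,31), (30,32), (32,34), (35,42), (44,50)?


Sort and merge overlapping open intervals.
Merged: (-3,5), (13,17), (17,20), (23,25), (26,29), (29,32), (32,34), (35,42), (44,50).
Number of components = 9

9


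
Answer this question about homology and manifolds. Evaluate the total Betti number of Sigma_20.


For Sigma_20: b_0 = 1, b_1 = 2g = 40, b_2 = 1.
Total = 1 + 40 + 1 = 42

42


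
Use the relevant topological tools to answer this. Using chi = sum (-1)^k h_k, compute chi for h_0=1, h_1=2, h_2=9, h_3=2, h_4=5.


Handles of index k contribute (-1)^k to chi (same as CW cells).
chi = (1) + (-2) + (9) + (-2) + (5) = 11

11


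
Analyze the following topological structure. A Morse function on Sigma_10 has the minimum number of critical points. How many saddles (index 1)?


A perfect Morse function has m_k = b_k.
For Sigma_10: b_0=1, b_1=2g=20, b_2=1.
Saddles m_1 = 2g = 20

20


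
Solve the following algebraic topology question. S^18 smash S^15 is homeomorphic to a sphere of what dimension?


S^m ^ S^n = S^{m+n}.
k = 18 + 15 = 33

33


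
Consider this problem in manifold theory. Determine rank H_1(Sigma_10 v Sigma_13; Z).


For a wedge: H_1(A v B) = H_1(A) + H_1(B).
b_1(Sigma_10) = 20, b_1(Sigma_13) = 26.
b_1 = 20 + 26 = 46

46


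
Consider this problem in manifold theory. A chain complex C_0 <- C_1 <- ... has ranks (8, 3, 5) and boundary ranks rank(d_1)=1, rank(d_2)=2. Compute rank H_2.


rank H_k = rank(ker d_k) - rank(im d_{k+1}).
rank(ker d_2) = rank(C_2) - rank(d_2) = 5 - 2 = 3.
rank(im d_{2+1}) = 0.
rank H_2 = 3 - 0 = 3

3


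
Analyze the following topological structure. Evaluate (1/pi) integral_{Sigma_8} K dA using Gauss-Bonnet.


Gauss-Bonnet: integral K dA = 2*pi*chi(M).
chi(Sigma_8) = 2 - 2*8 = -14.
(integral K dA)/pi = 2*chi = 2*(-14) = -28

-28


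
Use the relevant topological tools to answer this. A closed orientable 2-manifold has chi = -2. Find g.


chi = 2 - 2g for closed orientable surfaces.
-2 = 2 - 2g
2g = 2 - (-2) = 4
g = 2

2


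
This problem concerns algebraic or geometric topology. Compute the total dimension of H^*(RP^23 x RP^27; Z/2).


dim H^*(RP^n; Z/2) = n+1 (one Z/2 in each degree 0..n).
Total Betti number is multiplicative.
Total = (23+1) * (27+1) = 24 * 28 = 672

672


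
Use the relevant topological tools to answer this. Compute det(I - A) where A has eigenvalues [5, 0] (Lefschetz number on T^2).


For a torus self-map: L(f) = det(I - A) where A acts on H_1.
L(f) = (1-5) * (1-0) = -4 * 1 = -4

-4


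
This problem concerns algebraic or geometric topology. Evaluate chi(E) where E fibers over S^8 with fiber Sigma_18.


chi(S^8) = 2 (n even), chi(Sigma_18) = 2 - 2*18 = -34.
chi(E) = 2 * (-34) = -68

-68


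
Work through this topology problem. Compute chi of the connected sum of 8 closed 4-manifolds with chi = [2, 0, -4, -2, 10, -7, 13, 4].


For n-manifolds: chi(A#B) = chi(A) + chi(B) - chi(S^4).
chi(S^4) = 1 + (-1)^4 = 2.
chi(#) = (sum chi_i) - (8-1)*chi(S^4) = 16 - 7*2 = 2

2


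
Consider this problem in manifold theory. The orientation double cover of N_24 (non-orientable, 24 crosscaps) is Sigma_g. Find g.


chi(N_24) = 2 - 24 = -22.
Double cover: chi(Sigma_g) = 2 * chi(N_24) = 2*(-22) = -44.
2 - 2g = -44, so g = (2 - (-44))/2 = 46/2 = 23

23


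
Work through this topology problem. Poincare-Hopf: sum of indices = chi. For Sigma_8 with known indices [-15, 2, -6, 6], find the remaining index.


Poincare-Hopf: sum of indices = chi(M).
chi(Sigma_8) = 2 - 2*8 = -14.
Sum of known indices = -13.
x = chi - (sum known) = -14 - (-13) = -1

-1


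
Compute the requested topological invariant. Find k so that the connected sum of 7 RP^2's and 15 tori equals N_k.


Since a >= 1, the sum is non-orientable; each T^2 can be replaced by RP^2 # RP^2 (since T^2#RP^2 = 3RP^2).
Total crosscaps k = 7 + 2*15 = 37.
Check via chi: chi = 7*1 + 15*0 - (7+15-1)*2 = -35 = 2 - k = -35. Consistent.

37


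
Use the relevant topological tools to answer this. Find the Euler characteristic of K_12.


K_12: V = 12, E = C(12,2) = 66.
chi = V - E = 12 - 66 = -54

-54


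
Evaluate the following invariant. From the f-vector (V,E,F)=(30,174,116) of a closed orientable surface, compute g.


chi = V - E + F = 30 - 174 + 116 = -28
For orientable closed surface: chi = 2 - 2g, so g = (2 - chi)/2.
g = (2 - (-28)) / 2 = 30 / 2 = 15

15


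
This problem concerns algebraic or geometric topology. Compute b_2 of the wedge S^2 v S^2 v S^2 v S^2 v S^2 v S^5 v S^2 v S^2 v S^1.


For a wedge of spheres, H_k (k>0) is free on one generator per sphere of dimension k.
Spheres of dimension 2: count = 7.
b_2 = 7

7


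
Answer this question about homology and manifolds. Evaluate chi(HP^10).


HP^10 has one cell in each dimension 0, 4, ..., 4*10 (10+1 cells, all even-dim).
chi = 10 + 1 = 11

11


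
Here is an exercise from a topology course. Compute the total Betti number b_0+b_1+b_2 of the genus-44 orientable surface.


For Sigma_44: b_0 = 1, b_1 = 2g = 88, b_2 = 1.
Total = 1 + 88 + 1 = 90

90


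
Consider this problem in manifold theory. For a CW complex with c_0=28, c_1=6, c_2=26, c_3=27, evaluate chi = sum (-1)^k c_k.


chi = sum_k (-1)^k c_k.
= (-1)^0*28 + (-1)^1*6 + (-1)^2*26 + (-1)^3*27
= (28) + (-6) + (26) + (-27)
= 21

21


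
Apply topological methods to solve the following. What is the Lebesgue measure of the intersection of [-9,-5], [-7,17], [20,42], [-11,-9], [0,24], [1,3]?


Intersection = [max(a_i), min(b_i)] = [20, -9].
Since 20 > -9, the intersection is empty.
Length = 0

0


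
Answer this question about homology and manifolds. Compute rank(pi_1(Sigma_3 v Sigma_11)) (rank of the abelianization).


For a wedge: H_1(A v B) = H_1(A) + H_1(B).
b_1(Sigma_3) = 6, b_1(Sigma_11) = 22.
b_1 = 6 + 22 = 28

28


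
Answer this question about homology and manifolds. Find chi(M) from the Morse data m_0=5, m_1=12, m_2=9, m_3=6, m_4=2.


Morse theory: chi(M) = sum_k (-1)^k m_k where m_k = #(index-k critical points).
= (5) + (-12) + (9) + (-6) + (2) = -2

-2


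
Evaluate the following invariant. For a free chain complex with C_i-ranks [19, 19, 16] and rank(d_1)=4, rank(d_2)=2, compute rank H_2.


rank H_k = rank(ker d_k) - rank(im d_{k+1}).
rank(ker d_2) = rank(C_2) - rank(d_2) = 16 - 2 = 14.
rank(im d_{2+1}) = 0.
rank H_2 = 14 - 0 = 14

14


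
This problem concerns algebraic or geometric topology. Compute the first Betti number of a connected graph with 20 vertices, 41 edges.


For a connected graph: rank(pi_1) = b_1 = E - V + 1 = 1 - chi.
chi = V - E = 20 - 41 = -21.
rank = 1 - (-21) = 41 - 20 + 1 = 22

22


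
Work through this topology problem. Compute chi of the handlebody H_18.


A genus-g handlebody deformation retracts to a wedge of g circles.
chi(vee_g S^1) = 1 - g.
chi(H_18) = 1 - 18 = -17

-17


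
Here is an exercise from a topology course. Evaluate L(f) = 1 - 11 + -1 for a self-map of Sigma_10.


L(f) = tr(f_0*) - tr(f_1*) + tr(f_2*).
= 1 - (11) + (-1)
= -11

-11


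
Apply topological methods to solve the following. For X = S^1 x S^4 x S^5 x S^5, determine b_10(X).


Each S^d has Poincare polynomial 1 + t^d.
The product S^1 x S^4 x S^5 x S^5 has Poincare polynomial prod(1+t^d_i).
Expanding: b_0=1, b_1=1, b_4=1, b_5=3, b_6=2, b_9=2, b_10=3, b_11=1, b_14=1, b_15=1.
b_10 = 3

3


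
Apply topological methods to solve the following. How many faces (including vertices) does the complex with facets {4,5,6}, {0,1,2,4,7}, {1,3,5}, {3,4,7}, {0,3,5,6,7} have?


Each maximal simplex on m vertices has 2^m - 1 nonempty faces.
Take the union (dedupe shared faces).
Total distinct faces = 67

67


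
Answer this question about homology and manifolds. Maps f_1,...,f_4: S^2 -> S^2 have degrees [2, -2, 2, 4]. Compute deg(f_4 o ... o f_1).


Degree is multiplicative: deg(composition) = product of degrees.
= (2) * (-2) * (2) * (4) = -32

-32


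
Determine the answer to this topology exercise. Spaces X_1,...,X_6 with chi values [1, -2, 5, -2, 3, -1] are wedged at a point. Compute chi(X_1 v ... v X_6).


chi(A v B) = chi(A) + chi(B) - 1 (one point identified).
For 6 spaces: chi = (sum chi_i) - (6 - 1).
sum = 4; chi = 4 - 5 = -1

-1


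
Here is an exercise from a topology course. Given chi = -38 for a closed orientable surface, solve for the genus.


chi = 2 - 2g for closed orientable surfaces.
-38 = 2 - 2g
2g = 2 - (-38) = 40
g = 20

20


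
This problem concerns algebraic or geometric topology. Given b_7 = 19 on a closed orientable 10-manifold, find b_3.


Poincare duality for closed orientable n-manifolds: b_k = b_{n-k}.
Here n = 10, so b_3 = b_7 = 19

19


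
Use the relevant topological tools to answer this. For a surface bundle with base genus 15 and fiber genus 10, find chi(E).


For a fiber bundle F -> E -> B (with CW structure): chi(E) = chi(B) * chi(F).
chi(Sigma_15) = -28, chi(Sigma_10) = -18.
chi(E) = (-28) * (-18) = 504

504


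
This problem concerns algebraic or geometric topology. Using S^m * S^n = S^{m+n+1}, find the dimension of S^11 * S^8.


Join of spheres: S^m * S^n = S^{m+n+1}.
dim = 11 + 8 + 1 = 20

20


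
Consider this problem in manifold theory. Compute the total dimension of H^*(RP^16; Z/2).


H^k(RP^16; Z/2) = Z/2 for each 0 <= k <= 16.
Total dimension = 16 + 1 = 17

17


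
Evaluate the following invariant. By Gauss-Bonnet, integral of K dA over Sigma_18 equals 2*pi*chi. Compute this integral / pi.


Gauss-Bonnet: integral K dA = 2*pi*chi(M).
chi(Sigma_18) = 2 - 2*18 = -34.
(integral K dA)/pi = 2*chi = 2*(-34) = -68

-68


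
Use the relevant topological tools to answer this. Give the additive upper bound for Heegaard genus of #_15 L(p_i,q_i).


Heegaard genus satisfies g(A#B) <= g(A) + g(B).
Each lens space has g = 1.
Upper bound: 15 * 1 = 15

15


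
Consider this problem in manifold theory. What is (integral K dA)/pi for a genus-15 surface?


Gauss-Bonnet: integral K dA = 2*pi*chi(M).
chi(Sigma_15) = 2 - 2*15 = -28.
(integral K dA)/pi = 2*chi = 2*(-28) = -56

-56


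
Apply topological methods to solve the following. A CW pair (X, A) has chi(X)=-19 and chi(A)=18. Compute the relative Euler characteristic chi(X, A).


Relative Euler characteristic: chi(X, A) = chi(X) - chi(A).
= -19 - (18) = -37

-37


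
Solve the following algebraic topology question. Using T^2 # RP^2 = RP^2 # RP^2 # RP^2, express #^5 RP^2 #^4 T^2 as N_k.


Since a >= 1, the sum is non-orientable; each T^2 can be replaced by RP^2 # RP^2 (since T^2#RP^2 = 3RP^2).
Total crosscaps k = 5 + 2*4 = 13.
Check via chi: chi = 5*1 + 4*0 - (5+4-1)*2 = -11 = 2 - k = -11. Consistent.

13


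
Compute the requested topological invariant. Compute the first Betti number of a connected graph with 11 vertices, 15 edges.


For a connected graph: rank(pi_1) = b_1 = E - V + 1 = 1 - chi.
chi = V - E = 11 - 15 = -4.
rank = 1 - (-4) = 15 - 11 + 1 = 5

5


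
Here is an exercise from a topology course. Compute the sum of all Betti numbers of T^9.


b_k(T^9) = C(9,k), so the sum over k is sum_k C(9,k) = 2^9.
Total = 2^9 = 512

512


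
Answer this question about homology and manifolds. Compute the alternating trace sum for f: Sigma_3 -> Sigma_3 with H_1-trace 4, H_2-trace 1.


L(f) = tr(f_0*) - tr(f_1*) + tr(f_2*).
= 1 - (4) + (1)
= -2

-2


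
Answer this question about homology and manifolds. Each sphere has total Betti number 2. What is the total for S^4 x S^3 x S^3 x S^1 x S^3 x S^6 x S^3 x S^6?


Total Betti number is multiplicative under products.
Each S^d (d>=1) has total Betti number 2.
There are 8 sphere factors.
Total = 2^8 = 256

256


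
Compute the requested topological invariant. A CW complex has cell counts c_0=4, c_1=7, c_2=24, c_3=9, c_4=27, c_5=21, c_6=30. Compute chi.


chi = sum_k (-1)^k c_k.
= (-1)^0*4 + (-1)^1*7 + (-1)^2*24 + (-1)^3*9 + (-1)^4*27 + (-1)^5*21 + (-1)^6*30
= (4) + (-7) + (24) + (-9) + (27) + (-21) + (30)
= 48

48


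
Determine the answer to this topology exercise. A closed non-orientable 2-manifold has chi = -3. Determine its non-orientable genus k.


chi = 2 - k for closed non-orientable surfaces with k crosscaps.
-3 = 2 - k
k = 2 - (-3) = 5

5


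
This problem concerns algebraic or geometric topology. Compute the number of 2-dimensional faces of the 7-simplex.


Delta^7 has 7+1 vertices. A 2-face is a choice of 2+1 vertices.
f_2 = C(7+1, 2+1) = C(8,3) = 56

56


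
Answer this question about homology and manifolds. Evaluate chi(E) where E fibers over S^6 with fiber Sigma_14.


chi(S^6) = 2 (n even), chi(Sigma_14) = 2 - 2*14 = -26.
chi(E) = 2 * (-26) = -52

-52


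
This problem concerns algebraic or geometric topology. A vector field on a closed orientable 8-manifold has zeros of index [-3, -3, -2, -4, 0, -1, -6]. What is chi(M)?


Poincare-Hopf: chi(M) = sum of indices of zeros.
chi = (-3) + (-3) + (-2) + (-4) + (0) + (-1) + (-6) = -19

-19


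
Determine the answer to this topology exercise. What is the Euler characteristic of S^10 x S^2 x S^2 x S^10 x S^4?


chi is multiplicative: chi(X x Y) = chi(X) chi(Y).
Each even-dim sphere has chi = 2. There are 5 factors.
chi = 2^5 = 32

32


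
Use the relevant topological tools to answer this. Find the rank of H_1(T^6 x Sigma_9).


pi_1(A x B) = pi_1(A) x pi_1(B); rank of abelianization = b_1.
b_1(T^6) = 6, b_1(Sigma_9) = 2*9 = 18.
b_1(product) = 6 + 18 = 24

24


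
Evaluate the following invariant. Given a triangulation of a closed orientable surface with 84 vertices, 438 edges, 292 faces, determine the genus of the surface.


chi = V - E + F = 84 - 438 + 292 = -62
For orientable closed surface: chi = 2 - 2g, so g = (2 - chi)/2.
g = (2 - (-62)) / 2 = 64 / 2 = 32

32


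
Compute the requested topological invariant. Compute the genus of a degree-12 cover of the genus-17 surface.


For an n-sheeted cover: chi(E) = n * chi(B).
chi(Sigma_17) = 2 - 2*17 = -32.
chi(E) = 12 * (-32) = -384.
genus(E) = (2 - chi(E))/2 = (2 - (-384))/2 = 386/2 = 193

193


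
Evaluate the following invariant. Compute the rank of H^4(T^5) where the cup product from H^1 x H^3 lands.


Cup product: H^p x H^q -> H^{p+q}; here p+q = 1+3 = 4.
rank H^k(T^n) = C(n,k).
C(5,4) = 5

5


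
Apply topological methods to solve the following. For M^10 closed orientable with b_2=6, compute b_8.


Poincare duality for closed orientable n-manifolds: b_k = b_{n-k}.
Here n = 10, so b_8 = b_2 = 6

6


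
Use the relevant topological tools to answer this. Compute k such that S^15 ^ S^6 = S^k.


S^m ^ S^n = S^{m+n}.
k = 15 + 6 = 21

21


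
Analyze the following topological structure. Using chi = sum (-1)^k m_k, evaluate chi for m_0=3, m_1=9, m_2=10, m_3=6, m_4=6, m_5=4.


Morse theory: chi(M) = sum_k (-1)^k m_k where m_k = #(index-k critical points).
= (3) + (-9) + (10) + (-6) + (6) + (-4) = 0

0


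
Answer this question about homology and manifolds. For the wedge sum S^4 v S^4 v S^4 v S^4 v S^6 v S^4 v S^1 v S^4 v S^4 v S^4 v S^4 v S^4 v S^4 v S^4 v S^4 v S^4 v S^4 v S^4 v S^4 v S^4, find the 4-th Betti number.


For a wedge of spheres, H_k (k>0) is free on one generator per sphere of dimension k.
Spheres of dimension 4: count = 18.
b_4 = 18

18


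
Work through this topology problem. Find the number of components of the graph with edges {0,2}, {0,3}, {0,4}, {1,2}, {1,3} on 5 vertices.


Run DFS/union-find over 5 vertices.
V = 5, E = 5.
Number of components = 1

1


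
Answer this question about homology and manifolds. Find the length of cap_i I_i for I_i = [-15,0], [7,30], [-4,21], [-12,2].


Intersection = [max(a_i), min(b_i)] = [7, 0].
Since 7 > 0, the intersection is empty.
Length = 0

0


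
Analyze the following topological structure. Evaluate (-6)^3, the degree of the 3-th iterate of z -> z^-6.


deg(f) = -6. Degree is multiplicative: deg(f^3) = (deg f)^3.
deg(f^3) = (-6)^3 = -216

-216


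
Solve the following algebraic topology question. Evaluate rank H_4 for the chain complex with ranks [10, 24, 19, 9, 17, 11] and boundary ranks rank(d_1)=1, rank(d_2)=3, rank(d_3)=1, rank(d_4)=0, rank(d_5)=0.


rank H_k = rank(ker d_k) - rank(im d_{k+1}).
rank(ker d_4) = rank(C_4) - rank(d_4) = 17 - 0 = 17.
rank(im d_{4+1}) = 0.
rank H_4 = 17 - 0 = 17

17


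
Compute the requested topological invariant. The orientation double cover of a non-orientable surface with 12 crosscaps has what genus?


chi(N_12) = 2 - 12 = -10.
Double cover: chi(Sigma_g) = 2 * chi(N_12) = 2*(-10) = -20.
2 - 2g = -20, so g = (2 - (-20))/2 = 22/2 = 11

11


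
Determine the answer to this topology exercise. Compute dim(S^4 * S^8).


Join of spheres: S^m * S^n = S^{m+n+1}.
dim = 4 + 8 + 1 = 13

13


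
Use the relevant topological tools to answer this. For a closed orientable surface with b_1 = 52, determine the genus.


For a closed orientable surface: b_1 = 2g.
52 = 2g
g = 52 / 2 = 26

26


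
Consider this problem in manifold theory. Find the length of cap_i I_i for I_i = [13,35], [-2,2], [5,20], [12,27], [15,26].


Intersection = [max(a_i), min(b_i)] = [15, 2].
Since 15 > 2, the intersection is empty.
Length = 0

0


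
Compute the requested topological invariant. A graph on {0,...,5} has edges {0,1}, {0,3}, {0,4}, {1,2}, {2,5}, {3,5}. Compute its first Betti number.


b_1 = E - V + (number of components).
E = 6, V = 6, components = 1.
b_1 = 6 - 6 + 1 = 1

1


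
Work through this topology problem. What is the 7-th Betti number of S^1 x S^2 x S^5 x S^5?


Each S^d has Poincare polynomial 1 + t^d.
The product S^1 x S^2 x S^5 x S^5 has Poincare polynomial prod(1+t^d_i).
Expanding: b_0=1, b_1=1, b_2=1, b_3=1, b_5=2, b_6=2, b_7=2, b_8=2, b_10=1, b_11=1, b_12=1, b_13=1.
b_7 = 2

2


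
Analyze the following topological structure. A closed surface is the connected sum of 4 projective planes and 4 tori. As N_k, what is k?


Since a >= 1, the sum is non-orientable; each T^2 can be replaced by RP^2 # RP^2 (since T^2#RP^2 = 3RP^2).
Total crosscaps k = 4 + 2*4 = 12.
Check via chi: chi = 4*1 + 4*0 - (4+4-1)*2 = -10 = 2 - k = -10. Consistent.

12


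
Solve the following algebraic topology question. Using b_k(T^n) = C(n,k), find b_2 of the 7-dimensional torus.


By the Kunneth formula, b_k(T^n) = C(n,k).
b_2(T^7) = C(7,2).
C(7,2) = 7!/(2!*5!) = 21

21


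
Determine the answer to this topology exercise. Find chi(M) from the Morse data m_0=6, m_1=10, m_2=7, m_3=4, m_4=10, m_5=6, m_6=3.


Morse theory: chi(M) = sum_k (-1)^k m_k where m_k = #(index-k critical points).
= (6) + (-10) + (7) + (-4) + (10) + (-6) + (3) = 6

6


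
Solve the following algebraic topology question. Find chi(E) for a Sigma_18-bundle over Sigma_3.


For a fiber bundle F -> E -> B (with CW structure): chi(E) = chi(B) * chi(F).
chi(Sigma_3) = -4, chi(Sigma_18) = -34.
chi(E) = (-4) * (-34) = 136

136


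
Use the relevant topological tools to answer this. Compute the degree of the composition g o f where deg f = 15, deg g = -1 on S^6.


Degree is multiplicative under composition: deg(g o f) = deg(g) * deg(f).
= -1 * 15 = -15

-15


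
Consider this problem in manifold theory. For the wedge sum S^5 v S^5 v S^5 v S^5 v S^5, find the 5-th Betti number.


For a wedge of spheres, H_k (k>0) is free on one generator per sphere of dimension k.
Spheres of dimension 5: count = 5.
b_5 = 5

5


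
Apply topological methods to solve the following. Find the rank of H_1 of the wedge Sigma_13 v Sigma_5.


For a wedge: H_1(A v B) = H_1(A) + H_1(B).
b_1(Sigma_13) = 26, b_1(Sigma_5) = 10.
b_1 = 26 + 10 = 36

36


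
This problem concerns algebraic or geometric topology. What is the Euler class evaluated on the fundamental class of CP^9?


For any closed oriented manifold, <e(TM),[M]> = chi(M).
chi(CP^9) = 9+1 = 10

10


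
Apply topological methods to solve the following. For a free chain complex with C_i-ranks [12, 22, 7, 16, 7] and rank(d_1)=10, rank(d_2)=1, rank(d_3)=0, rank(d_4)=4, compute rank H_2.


rank H_k = rank(ker d_k) - rank(im d_{k+1}).
rank(ker d_2) = rank(C_2) - rank(d_2) = 7 - 1 = 6.
rank(im d_{2+1}) = 0.
rank H_2 = 6 - 0 = 6

6


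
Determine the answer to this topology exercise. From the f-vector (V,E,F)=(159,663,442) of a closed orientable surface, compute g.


chi = V - E + F = 159 - 663 + 442 = -62
For orientable closed surface: chi = 2 - 2g, so g = (2 - chi)/2.
g = (2 - (-62)) / 2 = 64 / 2 = 32

32


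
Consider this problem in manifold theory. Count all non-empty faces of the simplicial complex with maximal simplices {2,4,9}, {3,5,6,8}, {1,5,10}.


Each maximal simplex on m vertices has 2^m - 1 nonempty faces.
Take the union (dedupe shared faces).
Total distinct faces = 28

28


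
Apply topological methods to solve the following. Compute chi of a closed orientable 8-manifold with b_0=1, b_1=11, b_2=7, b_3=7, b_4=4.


By Poincare duality b_k = b_{8-k}, so full Betti numbers: b_0=1, b_1=11, b_2=7, b_3=7, b_4=4, b_5=7, b_6=7, b_7=11, b_8=1.
chi = sum (-1)^k b_k = -16

-16


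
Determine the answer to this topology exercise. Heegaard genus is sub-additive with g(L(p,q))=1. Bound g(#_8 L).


Heegaard genus satisfies g(A#B) <= g(A) + g(B).
Each lens space has g = 1.
Upper bound: 8 * 1 = 8

8


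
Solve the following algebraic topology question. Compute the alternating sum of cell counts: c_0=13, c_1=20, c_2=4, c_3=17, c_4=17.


chi = sum_k (-1)^k c_k.
= (-1)^0*13 + (-1)^1*20 + (-1)^2*4 + (-1)^3*17 + (-1)^4*17
= (13) + (-20) + (4) + (-17) + (17)
= -3

-3


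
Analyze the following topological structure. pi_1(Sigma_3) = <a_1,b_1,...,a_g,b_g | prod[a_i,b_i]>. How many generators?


Standard presentation: pi_1(Sigma_g) = <a_1,b_1,...,a_g,b_g | [a_1,b_1]...[a_g,b_g] = 1>.
Number of generators = 2g = 2*3 = 6

6


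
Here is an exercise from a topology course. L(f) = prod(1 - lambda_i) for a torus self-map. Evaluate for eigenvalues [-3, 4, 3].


For a torus self-map: L(f) = det(I - A) where A acts on H_1.
L(f) = (1--3) * (1-4) * (1-3) = 4 * -3 * -2 = 24

24


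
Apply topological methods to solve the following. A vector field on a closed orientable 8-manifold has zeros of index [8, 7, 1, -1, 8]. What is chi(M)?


Poincare-Hopf: chi(M) = sum of indices of zeros.
chi = (8) + (7) + (1) + (-1) + (8) = 23

23


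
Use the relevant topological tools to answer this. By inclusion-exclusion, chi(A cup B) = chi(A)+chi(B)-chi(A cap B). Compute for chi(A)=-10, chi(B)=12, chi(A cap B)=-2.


chi(A cup B) = chi(A) + chi(B) - chi(A cap B)
= -10 + (12) - (-2)
= 4

4


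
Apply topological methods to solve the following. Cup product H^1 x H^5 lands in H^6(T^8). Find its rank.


Cup product: H^p x H^q -> H^{p+q}; here p+q = 1+5 = 6.
rank H^k(T^n) = C(n,k).
C(8,6) = 28

28


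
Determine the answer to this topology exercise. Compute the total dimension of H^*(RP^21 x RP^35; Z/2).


dim H^*(RP^n; Z/2) = n+1 (one Z/2 in each degree 0..n).
Total Betti number is multiplicative.
Total = (21+1) * (35+1) = 22 * 36 = 792

792


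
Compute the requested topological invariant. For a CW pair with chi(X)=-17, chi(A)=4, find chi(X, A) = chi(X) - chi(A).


Relative Euler characteristic: chi(X, A) = chi(X) - chi(A).
= -17 - (4) = -21

-21


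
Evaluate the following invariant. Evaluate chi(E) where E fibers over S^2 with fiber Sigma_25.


chi(S^2) = 2 (n even), chi(Sigma_25) = 2 - 2*25 = -48.
chi(E) = 2 * (-48) = -96

-96


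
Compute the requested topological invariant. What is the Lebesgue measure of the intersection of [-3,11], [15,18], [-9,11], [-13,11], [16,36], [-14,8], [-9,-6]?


Intersection = [max(a_i), min(b_i)] = [16, -6].
Since 16 > -6, the intersection is empty.
Length = 0

0


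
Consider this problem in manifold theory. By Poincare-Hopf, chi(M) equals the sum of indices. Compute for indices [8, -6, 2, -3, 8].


Poincare-Hopf: chi(M) = sum of indices of zeros.
chi = (8) + (-6) + (2) + (-3) + (8) = 9

9


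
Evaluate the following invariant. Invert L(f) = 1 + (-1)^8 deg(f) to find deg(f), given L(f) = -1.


L(f) = 1 + (-1)^8 deg(f) on S^8.
-1 = 1 + (-1)^8 * deg(f)
(-1)^8 * deg(f) = -2
deg(f) = -2

-2


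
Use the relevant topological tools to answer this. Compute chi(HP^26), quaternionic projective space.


HP^26 has one cell in each dimension 0, 4, ..., 4*26 (26+1 cells, all even-dim).
chi = 26 + 1 = 27

27


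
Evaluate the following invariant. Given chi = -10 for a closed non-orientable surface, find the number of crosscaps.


chi = 2 - k for closed non-orientable surfaces with k crosscaps.
-10 = 2 - k
k = 2 - (-10) = 12

12


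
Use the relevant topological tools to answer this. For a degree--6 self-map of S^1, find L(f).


On S^1: L(f) = tr(f_0*) + (-1)^1 tr(f_1*) = 1 + (-1)^1 * deg(f).
L(f) = 1 + (-1)^1 * -6 = 1 + 6 = 7

7


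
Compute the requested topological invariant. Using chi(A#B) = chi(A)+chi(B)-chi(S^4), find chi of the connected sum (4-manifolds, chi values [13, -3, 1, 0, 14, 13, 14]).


For n-manifolds: chi(A#B) = chi(A) + chi(B) - chi(S^4).
chi(S^4) = 1 + (-1)^4 = 2.
chi(#) = (sum chi_i) - (7-1)*chi(S^4) = 52 - 6*2 = 40

40


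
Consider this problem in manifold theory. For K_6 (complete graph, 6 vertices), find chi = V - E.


K_6: V = 6, E = C(6,2) = 15.
chi = V - E = 6 - 15 = -9

-9


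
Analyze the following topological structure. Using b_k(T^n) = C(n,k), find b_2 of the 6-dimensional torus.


By the Kunneth formula, b_k(T^n) = C(n,k).
b_2(T^6) = C(6,2).
C(6,2) = 6!/(2!*4!) = 15

15


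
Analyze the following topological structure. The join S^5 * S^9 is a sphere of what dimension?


Join of spheres: S^m * S^n = S^{m+n+1}.
dim = 5 + 9 + 1 = 15

15


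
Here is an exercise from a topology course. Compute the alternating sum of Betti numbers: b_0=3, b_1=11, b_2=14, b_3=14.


chi = sum_k (-1)^k b_k.
= (3) + (-11) + (14) + (-14)
= -8

-8


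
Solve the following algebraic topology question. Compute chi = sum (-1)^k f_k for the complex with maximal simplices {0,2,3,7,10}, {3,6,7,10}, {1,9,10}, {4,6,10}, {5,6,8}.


Enumerate all faces; f-vector: f_0=11, f_1=21, f_2=16, f_3=6, f_4=1.
chi = sum (-1)^k f_k = 1

1


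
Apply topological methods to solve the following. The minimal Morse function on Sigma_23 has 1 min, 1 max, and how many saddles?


A perfect Morse function has m_k = b_k.
For Sigma_23: b_0=1, b_1=2g=46, b_2=1.
Saddles m_1 = 2g = 46

46


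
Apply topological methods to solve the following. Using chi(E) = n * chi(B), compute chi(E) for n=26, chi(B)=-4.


For a finite covering: chi(E) = (number of sheets) * chi(B).
chi(E) = 26 * (-4) = -104

-104


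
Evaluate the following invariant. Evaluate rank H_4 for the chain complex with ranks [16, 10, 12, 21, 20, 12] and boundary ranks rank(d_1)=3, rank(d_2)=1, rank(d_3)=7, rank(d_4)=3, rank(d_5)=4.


rank H_k = rank(ker d_k) - rank(im d_{k+1}).
rank(ker d_4) = rank(C_4) - rank(d_4) = 20 - 3 = 17.
rank(im d_{4+1}) = 4.
rank H_4 = 17 - 4 = 13

13


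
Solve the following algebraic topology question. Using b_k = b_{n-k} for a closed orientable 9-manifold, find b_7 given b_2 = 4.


Poincare duality for closed orientable n-manifolds: b_k = b_{n-k}.
Here n = 9, so b_7 = b_2 = 4

4


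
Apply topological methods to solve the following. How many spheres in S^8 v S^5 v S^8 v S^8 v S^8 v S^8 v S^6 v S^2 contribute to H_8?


For a wedge of spheres, H_k (k>0) is free on one generator per sphere of dimension k.
Spheres of dimension 8: count = 5.
b_8 = 5

5


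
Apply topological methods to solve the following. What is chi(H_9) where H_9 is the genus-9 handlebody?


A genus-g handlebody deformation retracts to a wedge of g circles.
chi(vee_g S^1) = 1 - g.
chi(H_9) = 1 - 9 = -8

-8


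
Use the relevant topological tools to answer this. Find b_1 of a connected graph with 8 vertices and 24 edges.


For a connected graph: rank(pi_1) = b_1 = E - V + 1 = 1 - chi.
chi = V - E = 8 - 24 = -16.
rank = 1 - (-16) = 24 - 8 + 1 = 17

17


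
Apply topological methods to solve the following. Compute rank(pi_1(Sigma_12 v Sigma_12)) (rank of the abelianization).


For a wedge: H_1(A v B) = H_1(A) + H_1(B).
b_1(Sigma_12) = 24, b_1(Sigma_12) = 24.
b_1 = 24 + 24 = 48

48


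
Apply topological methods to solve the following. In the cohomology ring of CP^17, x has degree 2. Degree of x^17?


|x| = 2 in H^*(CP^n).
|x^17| = 17 * |x| = 17 * 2 = 34

34


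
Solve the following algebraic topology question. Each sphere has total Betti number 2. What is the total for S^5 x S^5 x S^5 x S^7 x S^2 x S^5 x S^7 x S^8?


Total Betti number is multiplicative under products.
Each S^d (d>=1) has total Betti number 2.
There are 8 sphere factors.
Total = 2^8 = 256

256


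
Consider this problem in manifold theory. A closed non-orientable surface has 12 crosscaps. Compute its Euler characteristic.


For a non-orientable closed surface with k crosscaps: chi = 2 - k.
Here k = 12.
chi = 2 - 12 = -10

-10


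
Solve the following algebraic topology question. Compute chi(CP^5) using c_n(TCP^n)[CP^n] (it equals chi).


For any closed oriented manifold, <e(TM),[M]> = chi(M).
chi(CP^5) = 5+1 = 6

6


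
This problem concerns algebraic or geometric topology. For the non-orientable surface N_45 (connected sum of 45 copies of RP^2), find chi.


For a non-orientable closed surface with k crosscaps: chi = 2 - k.
Here k = 45.
chi = 2 - 45 = -43

-43


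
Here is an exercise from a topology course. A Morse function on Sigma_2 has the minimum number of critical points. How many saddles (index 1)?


A perfect Morse function has m_k = b_k.
For Sigma_2: b_0=1, b_1=2g=4, b_2=1.
Saddles m_1 = 2g = 4

4


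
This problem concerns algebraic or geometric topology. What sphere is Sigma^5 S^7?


Each suspension raises dimension by 1: Sigma S^n = S^{n+1}.
Sigma^5 S^7 = S^{7+5} = S^12

12


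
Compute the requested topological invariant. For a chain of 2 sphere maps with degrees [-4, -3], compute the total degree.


Degree is multiplicative: deg(composition) = product of degrees.
= (-4) * (-3) = 12

12


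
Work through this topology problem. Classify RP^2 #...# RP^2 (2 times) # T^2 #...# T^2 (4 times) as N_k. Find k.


Since a >= 1, the sum is non-orientable; each T^2 can be replaced by RP^2 # RP^2 (since T^2#RP^2 = 3RP^2).
Total crosscaps k = 2 + 2*4 = 10.
Check via chi: chi = 2*1 + 4*0 - (2+4-1)*2 = -8 = 2 - k = -8. Consistent.

10


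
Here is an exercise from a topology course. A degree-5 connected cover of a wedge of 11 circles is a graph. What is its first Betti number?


Nielsen-Schreier: an index-n subgroup of F_r is free of rank 1 + n(r-1).
Equivalently: chi(cover) = n*chi(base); chi(vee_r S^1) = 1 - 11 = -10.
chi(E) = 5*(-10) = -50; rank = 1 - chi(E) = 1 - (-50) = 51.
rank = 1 + 5*(11-1) = 1 + 50 = 51

51


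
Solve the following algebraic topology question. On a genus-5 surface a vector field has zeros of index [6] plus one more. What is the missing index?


Poincare-Hopf: sum of indices = chi(M).
chi(Sigma_5) = 2 - 2*5 = -8.
Sum of known indices = 6.
x = chi - (sum known) = -8 - (6) = -14

-14


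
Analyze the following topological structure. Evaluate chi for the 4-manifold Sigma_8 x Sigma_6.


chi(Sigma_8) = 2 - 2*8 = -14
chi(Sigma_6) = 2 - 2*6 = -10
chi(product) = (-14) * (-10) = 140

140


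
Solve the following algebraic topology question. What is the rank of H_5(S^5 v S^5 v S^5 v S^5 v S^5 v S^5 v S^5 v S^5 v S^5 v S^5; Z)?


For a wedge of spheres, H_k (k>0) is free on one generator per sphere of dimension k.
Spheres of dimension 5: count = 10.
b_5 = 10

10
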